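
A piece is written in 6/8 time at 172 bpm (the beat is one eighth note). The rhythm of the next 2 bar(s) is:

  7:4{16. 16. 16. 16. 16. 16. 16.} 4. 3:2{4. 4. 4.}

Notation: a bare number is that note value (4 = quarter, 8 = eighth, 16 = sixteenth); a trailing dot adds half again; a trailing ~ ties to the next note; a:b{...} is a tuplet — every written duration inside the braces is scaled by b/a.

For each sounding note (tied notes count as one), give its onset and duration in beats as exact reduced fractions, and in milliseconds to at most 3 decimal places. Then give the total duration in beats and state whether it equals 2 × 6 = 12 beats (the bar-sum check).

1) 0.0ms=0b +149.502ms=3/7b
2) 149.502ms=3/7b +149.502ms=3/7b
3) 299.003ms=6/7b +149.502ms=3/7b
4) 448.505ms=9/7b +149.502ms=3/7b
5) 598.007ms=12/7b +149.502ms=3/7b
6) 747.508ms=15/7b +149.502ms=3/7b
7) 897.01ms=18/7b +149.502ms=3/7b
8) 1046.512ms=3b +1046.512ms=3b
9) 2093.023ms=6b +697.674ms=2b
10) 2790.698ms=8b +697.674ms=2b
11) 3488.372ms=10b +697.674ms=2b
Σ=12b of 12 (172bpm 6/8) — PASS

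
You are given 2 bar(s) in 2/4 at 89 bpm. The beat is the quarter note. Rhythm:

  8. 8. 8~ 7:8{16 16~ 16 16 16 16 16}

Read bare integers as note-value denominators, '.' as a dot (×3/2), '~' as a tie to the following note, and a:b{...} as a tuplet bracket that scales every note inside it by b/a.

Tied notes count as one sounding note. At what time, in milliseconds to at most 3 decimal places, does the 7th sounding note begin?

note 7 onset = 24/7b = 2311.396ms

1. 0.0ms @ 0 + 505.618ms (3/4)
2. 505.618ms @ 3/4 + 505.618ms (3/4)
3. 1011.236ms @ 3/2 + 529.695ms (11/14)
4. 1540.931ms @ 16/7 + 385.233ms (4/7)
5. 1926.164ms @ 20/7 + 192.616ms (2/7)
6. 2118.78ms @ 22/7 + 192.616ms (2/7)
7. 2311.396ms @ 24/7 + 192.616ms (2/7)
8. 2504.013ms @ 26/7 + 192.616ms (2/7)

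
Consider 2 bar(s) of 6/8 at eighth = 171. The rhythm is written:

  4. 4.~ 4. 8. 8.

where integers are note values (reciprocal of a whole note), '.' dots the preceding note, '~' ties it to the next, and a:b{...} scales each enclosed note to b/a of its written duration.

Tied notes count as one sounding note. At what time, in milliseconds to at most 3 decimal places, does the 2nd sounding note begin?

1. 0.0ms @ 0 + 1052.632ms (3)
2. 1052.632ms @ 3 + 2105.263ms (6)
3. 3157.895ms @ 9 + 526.316ms (3/2)
4. 3684.211ms @ 21/2 + 526.316ms (3/2)

note 2 onset = 3b = 1052.632ms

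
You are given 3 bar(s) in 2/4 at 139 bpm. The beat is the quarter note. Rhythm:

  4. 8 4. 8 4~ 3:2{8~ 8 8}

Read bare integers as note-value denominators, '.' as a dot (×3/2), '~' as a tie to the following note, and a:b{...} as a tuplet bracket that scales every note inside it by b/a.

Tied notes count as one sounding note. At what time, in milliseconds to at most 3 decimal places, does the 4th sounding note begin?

1. 0.0ms @ 0 + 647.482ms (3/2)
2. 647.482ms @ 3/2 + 215.827ms (1/2)
3. 863.309ms @ 2 + 647.482ms (3/2)
4. 1510.791ms @ 7/2 + 215.827ms (1/2)
5. 1726.619ms @ 4 + 719.424ms (5/3)
6. 2446.043ms @ 17/3 + 143.885ms (1/3)

note 4 onset = 7/2b = 1510.791ms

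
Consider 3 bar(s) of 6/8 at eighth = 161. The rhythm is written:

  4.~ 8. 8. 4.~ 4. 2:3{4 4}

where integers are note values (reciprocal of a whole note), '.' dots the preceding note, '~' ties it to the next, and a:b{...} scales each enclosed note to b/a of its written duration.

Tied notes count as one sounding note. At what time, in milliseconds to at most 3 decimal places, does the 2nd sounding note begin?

note 2 onset = 9/2b = 1677.019ms

1. 0.0ms @ 0 + 1677.019ms (9/2)
2. 1677.019ms @ 9/2 + 559.006ms (3/2)
3. 2236.025ms @ 6 + 2236.025ms (6)
4. 4472.05ms @ 12 + 1118.012ms (3)
5. 5590.062ms @ 15 + 1118.012ms (3)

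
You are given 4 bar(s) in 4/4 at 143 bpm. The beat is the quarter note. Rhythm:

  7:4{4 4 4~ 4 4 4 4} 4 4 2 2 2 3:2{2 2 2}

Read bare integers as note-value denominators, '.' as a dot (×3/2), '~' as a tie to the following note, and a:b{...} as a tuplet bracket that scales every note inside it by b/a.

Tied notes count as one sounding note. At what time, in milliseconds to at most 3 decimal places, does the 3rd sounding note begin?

1. 0.0ms @ 0 + 239.76ms (4/7)
2. 239.76ms @ 4/7 + 239.76ms (4/7)
3. 479.52ms @ 8/7 + 479.52ms (8/7)
4. 959.041ms @ 16/7 + 239.76ms (4/7)
5. 1198.801ms @ 20/7 + 239.76ms (4/7)
6. 1438.561ms @ 24/7 + 239.76ms (4/7)
7. 1678.322ms @ 4 + 419.58ms (1)
8. 2097.902ms @ 5 + 419.58ms (1)
9. 2517.483ms @ 6 + 839.161ms (2)
10. 3356.643ms @ 8 + 839.161ms (2)
11. 4195.804ms @ 10 + 839.161ms (2)
12. 5034.965ms @ 12 + 559.441ms (4/3)
13. 5594.406ms @ 40/3 + 559.441ms (4/3)
14. 6153.846ms @ 44/3 + 559.441ms (4/3)

note 3 onset = 8/7b = 479.52ms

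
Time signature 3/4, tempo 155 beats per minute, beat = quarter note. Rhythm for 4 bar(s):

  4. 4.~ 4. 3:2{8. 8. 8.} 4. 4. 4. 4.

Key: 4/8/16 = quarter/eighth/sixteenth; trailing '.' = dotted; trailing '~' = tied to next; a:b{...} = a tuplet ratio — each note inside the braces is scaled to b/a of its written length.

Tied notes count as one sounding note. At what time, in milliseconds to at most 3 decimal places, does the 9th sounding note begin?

note 9 onset = 21/2b = 4064.516ms

1. 0.0ms @ 0 + 580.645ms (3/2)
2. 580.645ms @ 3/2 + 1161.29ms (3)
3. 1741.935ms @ 9/2 + 193.548ms (1/2)
4. 1935.484ms @ 5 + 193.548ms (1/2)
5. 2129.032ms @ 11/2 + 193.548ms (1/2)
6. 2322.581ms @ 6 + 580.645ms (3/2)
7. 2903.226ms @ 15/2 + 580.645ms (3/2)
8. 3483.871ms @ 9 + 580.645ms (3/2)
9. 4064.516ms @ 21/2 + 580.645ms (3/2)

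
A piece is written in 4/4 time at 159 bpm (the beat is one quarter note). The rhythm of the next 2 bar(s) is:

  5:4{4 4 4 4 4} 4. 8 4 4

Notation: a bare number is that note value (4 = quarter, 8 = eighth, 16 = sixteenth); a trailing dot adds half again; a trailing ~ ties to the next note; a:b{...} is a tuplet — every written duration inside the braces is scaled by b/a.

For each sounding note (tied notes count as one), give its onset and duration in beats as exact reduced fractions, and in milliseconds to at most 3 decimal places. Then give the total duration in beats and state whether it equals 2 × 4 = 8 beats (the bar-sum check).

1) 0.0ms=0b +301.887ms=4/5b
2) 301.887ms=4/5b +301.887ms=4/5b
3) 603.774ms=8/5b +301.887ms=4/5b
4) 905.66ms=12/5b +301.887ms=4/5b
5) 1207.547ms=16/5b +301.887ms=4/5b
6) 1509.434ms=4b +566.038ms=3/2b
7) 2075.472ms=11/2b +188.679ms=1/2b
8) 2264.151ms=6b +377.358ms=1b
9) 2641.509ms=7b +377.358ms=1b
Σ=8b of 8 (159bpm 4/4) — PASS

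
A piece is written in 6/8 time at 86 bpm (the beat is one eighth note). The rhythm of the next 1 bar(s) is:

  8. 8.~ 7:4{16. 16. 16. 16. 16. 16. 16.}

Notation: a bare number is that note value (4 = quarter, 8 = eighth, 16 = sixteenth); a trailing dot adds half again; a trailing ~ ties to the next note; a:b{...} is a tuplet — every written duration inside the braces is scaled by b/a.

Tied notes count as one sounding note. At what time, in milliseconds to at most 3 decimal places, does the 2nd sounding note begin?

note 2 onset = 3/2b = 1046.512ms

1. 0.0ms @ 0 + 1046.512ms (3/2)
2. 1046.512ms @ 3/2 + 1345.515ms (27/14)
3. 2392.027ms @ 24/7 + 299.003ms (3/7)
4. 2691.03ms @ 27/7 + 299.003ms (3/7)
5. 2990.033ms @ 30/7 + 299.003ms (3/7)
6. 3289.037ms @ 33/7 + 299.003ms (3/7)
7. 3588.04ms @ 36/7 + 299.003ms (3/7)
8. 3887.043ms @ 39/7 + 299.003ms (3/7)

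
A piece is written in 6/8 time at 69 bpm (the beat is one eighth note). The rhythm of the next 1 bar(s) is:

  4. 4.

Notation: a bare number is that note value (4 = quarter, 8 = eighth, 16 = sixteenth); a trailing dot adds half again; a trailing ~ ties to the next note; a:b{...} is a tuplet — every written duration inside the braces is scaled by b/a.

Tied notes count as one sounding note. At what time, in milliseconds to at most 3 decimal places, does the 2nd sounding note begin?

1. 0.0ms @ 0 + 2608.696ms (3)
2. 2608.696ms @ 3 + 2608.696ms (3)

note 2 onset = 3b = 2608.696ms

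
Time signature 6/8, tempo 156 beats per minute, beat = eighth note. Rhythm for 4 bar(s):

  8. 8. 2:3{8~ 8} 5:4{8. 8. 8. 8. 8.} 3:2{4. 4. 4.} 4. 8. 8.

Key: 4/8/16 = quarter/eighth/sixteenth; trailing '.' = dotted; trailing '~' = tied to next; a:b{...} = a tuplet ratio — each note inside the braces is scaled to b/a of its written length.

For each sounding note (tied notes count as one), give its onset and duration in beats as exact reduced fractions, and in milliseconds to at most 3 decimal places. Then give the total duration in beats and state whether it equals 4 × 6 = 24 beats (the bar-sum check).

1) 0.0ms=0b +576.923ms=3/2b
2) 576.923ms=3/2b +576.923ms=3/2b
3) 1153.846ms=3b +1153.846ms=3b
4) 2307.692ms=6b +461.538ms=6/5b
5) 2769.231ms=36/5b +461.538ms=6/5b
6) 3230.769ms=42/5b +461.538ms=6/5b
7) 3692.308ms=48/5b +461.538ms=6/5b
8) 4153.846ms=54/5b +461.538ms=6/5b
9) 4615.385ms=12b +769.231ms=2b
10) 5384.615ms=14b +769.231ms=2b
11) 6153.846ms=16b +769.231ms=2b
12) 6923.077ms=18b +1153.846ms=3b
13) 8076.923ms=21b +576.923ms=3/2b
14) 8653.846ms=45/2b +576.923ms=3/2b
Σ=24b of 24 (156bpm 6/8) — PASS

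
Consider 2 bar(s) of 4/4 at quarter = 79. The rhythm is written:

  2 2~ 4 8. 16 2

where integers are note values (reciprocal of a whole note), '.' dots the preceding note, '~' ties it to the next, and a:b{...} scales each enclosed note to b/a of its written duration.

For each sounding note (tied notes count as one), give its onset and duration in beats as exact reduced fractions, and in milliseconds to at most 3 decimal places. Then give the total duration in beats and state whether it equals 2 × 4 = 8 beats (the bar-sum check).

1) 0.0ms=0b +1518.987ms=2b
2) 1518.987ms=2b +2278.481ms=3b
3) 3797.468ms=5b +569.62ms=3/4b
4) 4367.089ms=23/4b +189.873ms=1/4b
5) 4556.962ms=6b +1518.987ms=2b
Σ=8b of 8 (79bpm 4/4) — PASS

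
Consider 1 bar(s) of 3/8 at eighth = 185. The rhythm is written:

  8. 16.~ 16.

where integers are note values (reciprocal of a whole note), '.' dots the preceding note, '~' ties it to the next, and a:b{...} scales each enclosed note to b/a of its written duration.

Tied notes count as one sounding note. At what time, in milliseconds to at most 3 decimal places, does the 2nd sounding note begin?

note 2 onset = 3/2b = 486.486ms

1. 0.0ms @ 0 + 486.486ms (3/2)
2. 486.486ms @ 3/2 + 486.486ms (3/2)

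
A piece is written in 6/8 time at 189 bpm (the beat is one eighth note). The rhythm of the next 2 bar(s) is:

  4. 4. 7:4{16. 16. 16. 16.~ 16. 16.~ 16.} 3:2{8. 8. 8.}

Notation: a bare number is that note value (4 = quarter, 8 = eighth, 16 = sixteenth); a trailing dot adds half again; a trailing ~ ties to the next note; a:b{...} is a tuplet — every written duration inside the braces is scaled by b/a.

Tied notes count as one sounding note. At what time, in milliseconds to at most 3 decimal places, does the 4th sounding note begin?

note 4 onset = 45/7b = 2040.816ms

1. 0.0ms @ 0 + 952.381ms (3)
2. 952.381ms @ 3 + 952.381ms (3)
3. 1904.762ms @ 6 + 136.054ms (3/7)
4. 2040.816ms @ 45/7 + 136.054ms (3/7)
5. 2176.871ms @ 48/7 + 136.054ms (3/7)
6. 2312.925ms @ 51/7 + 272.109ms (6/7)
7. 2585.034ms @ 57/7 + 272.109ms (6/7)
8. 2857.143ms @ 9 + 317.46ms (1)
9. 3174.603ms @ 10 + 317.46ms (1)
10. 3492.063ms @ 11 + 317.46ms (1)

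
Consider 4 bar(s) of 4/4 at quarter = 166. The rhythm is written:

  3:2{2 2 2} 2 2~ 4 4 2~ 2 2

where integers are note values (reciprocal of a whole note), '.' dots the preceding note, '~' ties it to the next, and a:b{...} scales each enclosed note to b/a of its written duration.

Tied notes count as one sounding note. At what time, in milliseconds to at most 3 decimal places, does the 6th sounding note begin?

note 6 onset = 9b = 3253.012ms

1. 0.0ms @ 0 + 481.928ms (4/3)
2. 481.928ms @ 4/3 + 481.928ms (4/3)
3. 963.855ms @ 8/3 + 481.928ms (4/3)
4. 1445.783ms @ 4 + 722.892ms (2)
5. 2168.675ms @ 6 + 1084.337ms (3)
6. 3253.012ms @ 9 + 361.446ms (1)
7. 3614.458ms @ 10 + 1445.783ms (4)
8. 5060.241ms @ 14 + 722.892ms (2)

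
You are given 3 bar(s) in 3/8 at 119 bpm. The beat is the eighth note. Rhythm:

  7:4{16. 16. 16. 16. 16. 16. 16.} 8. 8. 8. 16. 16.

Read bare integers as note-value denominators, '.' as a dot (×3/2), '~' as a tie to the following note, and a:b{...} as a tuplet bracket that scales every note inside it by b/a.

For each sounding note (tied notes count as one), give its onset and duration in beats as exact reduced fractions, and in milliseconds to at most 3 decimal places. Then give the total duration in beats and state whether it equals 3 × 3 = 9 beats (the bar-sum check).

1) 0.0ms=0b +216.086ms=3/7b
2) 216.086ms=3/7b +216.086ms=3/7b
3) 432.173ms=6/7b +216.086ms=3/7b
4) 648.259ms=9/7b +216.086ms=3/7b
5) 864.346ms=12/7b +216.086ms=3/7b
6) 1080.432ms=15/7b +216.086ms=3/7b
7) 1296.519ms=18/7b +216.086ms=3/7b
8) 1512.605ms=3b +756.303ms=3/2b
9) 2268.908ms=9/2b +756.303ms=3/2b
10) 3025.21ms=6b +756.303ms=3/2b
11) 3781.513ms=15/2b +378.151ms=3/4b
12) 4159.664ms=33/4b +378.151ms=3/4b
Σ=9b of 9 (119bpm 3/8) — PASS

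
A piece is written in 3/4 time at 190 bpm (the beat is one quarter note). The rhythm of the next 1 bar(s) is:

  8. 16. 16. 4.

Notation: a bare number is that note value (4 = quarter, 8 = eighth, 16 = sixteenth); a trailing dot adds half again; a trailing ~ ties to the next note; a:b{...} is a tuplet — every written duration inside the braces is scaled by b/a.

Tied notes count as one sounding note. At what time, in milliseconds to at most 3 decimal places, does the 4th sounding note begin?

1. 0.0ms @ 0 + 236.842ms (3/4)
2. 236.842ms @ 3/4 + 118.421ms (3/8)
3. 355.263ms @ 9/8 + 118.421ms (3/8)
4. 473.684ms @ 3/2 + 473.684ms (3/2)

note 4 onset = 3/2b = 473.684ms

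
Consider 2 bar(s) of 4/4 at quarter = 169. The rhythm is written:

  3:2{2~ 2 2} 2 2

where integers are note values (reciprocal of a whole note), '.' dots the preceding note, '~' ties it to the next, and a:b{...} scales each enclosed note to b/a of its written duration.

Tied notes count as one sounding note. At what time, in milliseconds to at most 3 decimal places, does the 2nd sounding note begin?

note 2 onset = 8/3b = 946.746ms

1. 0.0ms @ 0 + 946.746ms (8/3)
2. 946.746ms @ 8/3 + 473.373ms (4/3)
3. 1420.118ms @ 4 + 710.059ms (2)
4. 2130.178ms @ 6 + 710.059ms (2)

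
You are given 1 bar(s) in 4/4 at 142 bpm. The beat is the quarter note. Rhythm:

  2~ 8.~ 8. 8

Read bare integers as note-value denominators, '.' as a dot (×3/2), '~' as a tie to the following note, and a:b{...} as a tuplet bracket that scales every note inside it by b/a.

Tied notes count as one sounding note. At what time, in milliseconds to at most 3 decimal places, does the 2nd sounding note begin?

1. 0.0ms @ 0 + 1478.873ms (7/2)
2. 1478.873ms @ 7/2 + 211.268ms (1/2)

note 2 onset = 7/2b = 1478.873ms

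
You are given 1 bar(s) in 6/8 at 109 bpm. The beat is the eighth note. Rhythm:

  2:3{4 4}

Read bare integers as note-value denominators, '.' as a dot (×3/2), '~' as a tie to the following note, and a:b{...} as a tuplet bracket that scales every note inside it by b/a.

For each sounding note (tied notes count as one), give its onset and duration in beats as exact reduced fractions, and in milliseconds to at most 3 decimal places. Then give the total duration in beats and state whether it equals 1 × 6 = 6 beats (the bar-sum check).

1) 0.0ms=0b +1651.376ms=3b
2) 1651.376ms=3b +1651.376ms=3b
Σ=6b of 6 (109bpm 6/8) — PASS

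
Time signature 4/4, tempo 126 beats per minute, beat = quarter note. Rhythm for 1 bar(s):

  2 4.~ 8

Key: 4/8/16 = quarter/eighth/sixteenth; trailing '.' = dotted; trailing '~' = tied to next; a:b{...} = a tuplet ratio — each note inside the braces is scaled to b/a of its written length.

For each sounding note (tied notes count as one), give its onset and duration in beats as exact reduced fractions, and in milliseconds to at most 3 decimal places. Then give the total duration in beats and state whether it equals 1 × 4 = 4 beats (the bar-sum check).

1) 0.0ms=0b +952.381ms=2b
2) 952.381ms=2b +952.381ms=2b
Σ=4b of 4 (126bpm 4/4) — PASS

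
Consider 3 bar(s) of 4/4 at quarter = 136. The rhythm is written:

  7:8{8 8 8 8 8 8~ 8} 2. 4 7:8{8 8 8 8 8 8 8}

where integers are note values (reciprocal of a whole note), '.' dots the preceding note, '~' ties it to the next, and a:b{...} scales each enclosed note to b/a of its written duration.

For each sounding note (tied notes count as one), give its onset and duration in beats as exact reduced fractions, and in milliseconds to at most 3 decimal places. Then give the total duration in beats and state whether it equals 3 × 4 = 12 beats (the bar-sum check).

1) 0.0ms=0b +252.101ms=4/7b
2) 252.101ms=4/7b +252.101ms=4/7b
3) 504.202ms=8/7b +252.101ms=4/7b
4) 756.303ms=12/7b +252.101ms=4/7b
5) 1008.403ms=16/7b +252.101ms=4/7b
6) 1260.504ms=20/7b +504.202ms=8/7b
7) 1764.706ms=4b +1323.529ms=3b
8) 3088.235ms=7b +441.176ms=1b
9) 3529.412ms=8b +252.101ms=4/7b
10) 3781.513ms=60/7b +252.101ms=4/7b
11) 4033.613ms=64/7b +252.101ms=4/7b
12) 4285.714ms=68/7b +252.101ms=4/7b
13) 4537.815ms=72/7b +252.101ms=4/7b
14) 4789.916ms=76/7b +252.101ms=4/7b
15) 5042.017ms=80/7b +252.101ms=4/7b
Σ=12b of 12 (136bpm 4/4) — PASS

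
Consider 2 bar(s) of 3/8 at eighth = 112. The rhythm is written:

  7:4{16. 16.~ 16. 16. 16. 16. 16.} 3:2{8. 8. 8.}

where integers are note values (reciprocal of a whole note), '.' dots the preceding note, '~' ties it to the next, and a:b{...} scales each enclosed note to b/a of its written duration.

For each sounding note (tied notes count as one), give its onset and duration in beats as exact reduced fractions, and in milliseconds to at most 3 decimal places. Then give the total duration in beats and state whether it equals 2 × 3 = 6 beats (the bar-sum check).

1) 0.0ms=0b +229.592ms=3/7b
2) 229.592ms=3/7b +459.184ms=6/7b
3) 688.776ms=9/7b +229.592ms=3/7b
4) 918.367ms=12/7b +229.592ms=3/7b
5) 1147.959ms=15/7b +229.592ms=3/7b
6) 1377.551ms=18/7b +229.592ms=3/7b
7) 1607.143ms=3b +535.714ms=1b
8) 2142.857ms=4b +535.714ms=1b
9) 2678.571ms=5b +535.714ms=1b
Σ=6b of 6 (112bpm 3/8) — PASS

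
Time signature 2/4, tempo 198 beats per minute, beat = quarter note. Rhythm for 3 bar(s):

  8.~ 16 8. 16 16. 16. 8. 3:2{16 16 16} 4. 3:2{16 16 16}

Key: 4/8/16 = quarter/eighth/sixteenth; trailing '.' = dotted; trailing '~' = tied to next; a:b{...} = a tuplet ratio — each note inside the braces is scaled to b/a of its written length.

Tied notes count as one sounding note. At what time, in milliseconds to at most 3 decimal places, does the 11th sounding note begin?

1. 0.0ms @ 0 + 303.03ms (1)
2. 303.03ms @ 1 + 227.273ms (3/4)
3. 530.303ms @ 7/4 + 75.758ms (1/4)
4. 606.061ms @ 2 + 113.636ms (3/8)
5. 719.697ms @ 19/8 + 113.636ms (3/8)
6. 833.333ms @ 11/4 + 227.273ms (3/4)
7. 1060.606ms @ 7/2 + 50.505ms (1/6)
8. 1111.111ms @ 11/3 + 50.505ms (1/6)
9. 1161.616ms @ 23/6 + 50.505ms (1/6)
10. 1212.121ms @ 4 + 454.545ms (3/2)
11. 1666.667ms @ 11/2 + 50.505ms (1/6)
12. 1717.172ms @ 17/3 + 50.505ms (1/6)
13. 1767.677ms @ 35/6 + 50.505ms (1/6)

note 11 onset = 11/2b = 1666.667ms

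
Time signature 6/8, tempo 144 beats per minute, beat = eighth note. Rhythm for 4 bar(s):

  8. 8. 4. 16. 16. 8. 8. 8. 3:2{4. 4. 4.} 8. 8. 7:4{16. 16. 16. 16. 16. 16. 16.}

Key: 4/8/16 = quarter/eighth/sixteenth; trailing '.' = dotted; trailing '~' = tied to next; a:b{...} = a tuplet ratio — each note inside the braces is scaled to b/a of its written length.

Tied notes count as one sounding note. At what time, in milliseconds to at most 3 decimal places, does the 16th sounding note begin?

note 16 onset = 153/7b = 9107.143ms

1. 0.0ms @ 0 + 625.0ms (3/2)
2. 625.0ms @ 3/2 + 625.0ms (3/2)
3. 1250.0ms @ 3 + 1250.0ms (3)
4. 2500.0ms @ 6 + 312.5ms (3/4)
5. 2812.5ms @ 27/4 + 312.5ms (3/4)
6. 3125.0ms @ 15/2 + 625.0ms (3/2)
7. 3750.0ms @ 9 + 625.0ms (3/2)
8. 4375.0ms @ 21/2 + 625.0ms (3/2)
9. 5000.0ms @ 12 + 833.333ms (2)
10. 5833.333ms @ 14 + 833.333ms (2)
11. 6666.667ms @ 16 + 833.333ms (2)
12. 7500.0ms @ 18 + 625.0ms (3/2)
13. 8125.0ms @ 39/2 + 625.0ms (3/2)
14. 8750.0ms @ 21 + 178.571ms (3/7)
15. 8928.571ms @ 150/7 + 178.571ms (3/7)
16. 9107.143ms @ 153/7 + 178.571ms (3/7)
17. 9285.714ms @ 156/7 + 178.571ms (3/7)
18. 9464.286ms @ 159/7 + 178.571ms (3/7)
19. 9642.857ms @ 162/7 + 178.571ms (3/7)
20. 9821.429ms @ 165/7 + 178.571ms (3/7)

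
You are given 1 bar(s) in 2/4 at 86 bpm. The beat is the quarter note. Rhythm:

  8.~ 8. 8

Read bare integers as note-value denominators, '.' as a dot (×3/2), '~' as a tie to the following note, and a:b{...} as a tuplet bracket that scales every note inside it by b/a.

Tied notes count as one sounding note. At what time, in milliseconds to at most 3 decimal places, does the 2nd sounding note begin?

note 2 onset = 3/2b = 1046.512ms

1. 0.0ms @ 0 + 1046.512ms (3/2)
2. 1046.512ms @ 3/2 + 348.837ms (1/2)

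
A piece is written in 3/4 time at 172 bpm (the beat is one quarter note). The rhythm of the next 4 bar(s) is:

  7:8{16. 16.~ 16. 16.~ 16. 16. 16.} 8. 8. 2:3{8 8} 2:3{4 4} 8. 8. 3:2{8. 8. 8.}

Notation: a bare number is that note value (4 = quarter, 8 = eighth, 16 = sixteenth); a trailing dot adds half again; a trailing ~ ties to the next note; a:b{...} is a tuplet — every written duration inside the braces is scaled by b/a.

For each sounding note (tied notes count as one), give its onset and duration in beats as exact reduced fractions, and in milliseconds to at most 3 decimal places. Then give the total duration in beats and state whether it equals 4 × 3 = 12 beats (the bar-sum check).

1) 0.0ms=0b +149.502ms=3/7b
2) 149.502ms=3/7b +299.003ms=6/7b
3) 448.505ms=9/7b +299.003ms=6/7b
4) 747.508ms=15/7b +149.502ms=3/7b
5) 897.01ms=18/7b +149.502ms=3/7b
6) 1046.512ms=3b +261.628ms=3/4b
7) 1308.14ms=15/4b +261.628ms=3/4b
8) 1569.767ms=9/2b +261.628ms=3/4b
9) 1831.395ms=21/4b +261.628ms=3/4b
10) 2093.023ms=6b +523.256ms=3/2b
11) 2616.279ms=15/2b +523.256ms=3/2b
12) 3139.535ms=9b +261.628ms=3/4b
13) 3401.163ms=39/4b +261.628ms=3/4b
14) 3662.791ms=21/2b +174.419ms=1/2b
15) 3837.209ms=11b +174.419ms=1/2b
16) 4011.628ms=23/2b +174.419ms=1/2b
Σ=12b of 12 (172bpm 3/4) — PASS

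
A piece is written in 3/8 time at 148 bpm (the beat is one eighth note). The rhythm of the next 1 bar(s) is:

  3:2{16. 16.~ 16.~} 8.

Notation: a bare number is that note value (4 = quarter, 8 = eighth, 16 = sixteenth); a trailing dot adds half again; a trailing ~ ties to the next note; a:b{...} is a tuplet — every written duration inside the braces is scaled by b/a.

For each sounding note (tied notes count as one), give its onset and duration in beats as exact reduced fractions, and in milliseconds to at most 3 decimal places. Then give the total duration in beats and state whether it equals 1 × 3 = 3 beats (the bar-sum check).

1) 0.0ms=0b +202.703ms=1/2b
2) 202.703ms=1/2b +1013.514ms=5/2b
Σ=3b of 3 (148bpm 3/8) — PASS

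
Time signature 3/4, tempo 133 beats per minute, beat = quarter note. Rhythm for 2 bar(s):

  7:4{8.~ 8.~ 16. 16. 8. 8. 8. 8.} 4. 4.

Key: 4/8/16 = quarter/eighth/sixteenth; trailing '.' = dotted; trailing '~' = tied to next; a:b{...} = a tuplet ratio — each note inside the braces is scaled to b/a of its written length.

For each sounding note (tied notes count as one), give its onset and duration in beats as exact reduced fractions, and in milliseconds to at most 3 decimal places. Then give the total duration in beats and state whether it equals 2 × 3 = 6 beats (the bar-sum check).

1) 0.0ms=0b +483.351ms=15/14b
2) 483.351ms=15/14b +96.67ms=3/14b
3) 580.021ms=9/7b +193.34ms=3/7b
4) 773.362ms=12/7b +193.34ms=3/7b
5) 966.702ms=15/7b +193.34ms=3/7b
6) 1160.043ms=18/7b +193.34ms=3/7b
7) 1353.383ms=3b +676.692ms=3/2b
8) 2030.075ms=9/2b +676.692ms=3/2b
Σ=6b of 6 (133bpm 3/4) — PASS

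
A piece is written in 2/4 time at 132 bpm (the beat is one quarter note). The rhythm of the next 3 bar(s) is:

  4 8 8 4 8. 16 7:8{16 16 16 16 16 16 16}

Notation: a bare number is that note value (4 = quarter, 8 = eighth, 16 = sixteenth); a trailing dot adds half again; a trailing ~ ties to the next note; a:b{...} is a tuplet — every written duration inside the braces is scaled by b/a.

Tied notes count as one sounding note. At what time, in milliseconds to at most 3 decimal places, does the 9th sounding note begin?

1. 0.0ms @ 0 + 454.545ms (1)
2. 454.545ms @ 1 + 227.273ms (1/2)
3. 681.818ms @ 3/2 + 227.273ms (1/2)
4. 909.091ms @ 2 + 454.545ms (1)
5. 1363.636ms @ 3 + 340.909ms (3/4)
6. 1704.545ms @ 15/4 + 113.636ms (1/4)
7. 1818.182ms @ 4 + 129.87ms (2/7)
8. 1948.052ms @ 30/7 + 129.87ms (2/7)
9. 2077.922ms @ 32/7 + 129.87ms (2/7)
10. 2207.792ms @ 34/7 + 129.87ms (2/7)
11. 2337.662ms @ 36/7 + 129.87ms (2/7)
12. 2467.532ms @ 38/7 + 129.87ms (2/7)
13. 2597.403ms @ 40/7 + 129.87ms (2/7)

note 9 onset = 32/7b = 2077.922ms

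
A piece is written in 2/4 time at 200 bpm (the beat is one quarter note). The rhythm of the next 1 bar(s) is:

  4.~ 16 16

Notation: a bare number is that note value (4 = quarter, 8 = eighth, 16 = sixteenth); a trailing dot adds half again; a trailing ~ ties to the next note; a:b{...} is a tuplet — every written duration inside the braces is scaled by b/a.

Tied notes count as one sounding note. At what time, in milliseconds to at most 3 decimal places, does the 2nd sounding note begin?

1. 0.0ms @ 0 + 525.0ms (7/4)
2. 525.0ms @ 7/4 + 75.0ms (1/4)

note 2 onset = 7/4b = 525.0ms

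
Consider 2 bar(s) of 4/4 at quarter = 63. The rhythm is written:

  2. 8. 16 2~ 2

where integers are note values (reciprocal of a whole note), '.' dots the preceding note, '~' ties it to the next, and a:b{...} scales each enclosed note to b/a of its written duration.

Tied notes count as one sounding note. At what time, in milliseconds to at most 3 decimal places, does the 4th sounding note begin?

note 4 onset = 4b = 3809.524ms

1. 0.0ms @ 0 + 2857.143ms (3)
2. 2857.143ms @ 3 + 714.286ms (3/4)
3. 3571.429ms @ 15/4 + 238.095ms (1/4)
4. 3809.524ms @ 4 + 3809.524ms (4)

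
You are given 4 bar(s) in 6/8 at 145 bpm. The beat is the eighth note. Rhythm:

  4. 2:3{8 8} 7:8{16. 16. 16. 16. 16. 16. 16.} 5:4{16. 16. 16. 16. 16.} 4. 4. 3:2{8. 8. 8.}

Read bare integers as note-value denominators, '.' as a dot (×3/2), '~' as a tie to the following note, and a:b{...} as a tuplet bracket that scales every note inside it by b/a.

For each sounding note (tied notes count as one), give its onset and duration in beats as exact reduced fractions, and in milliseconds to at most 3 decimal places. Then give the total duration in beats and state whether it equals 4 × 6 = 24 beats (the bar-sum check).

1) 0.0ms=0b +1241.379ms=3b
2) 1241.379ms=3b +620.69ms=3/2b
3) 1862.069ms=9/2b +620.69ms=3/2b
4) 2482.759ms=6b +354.68ms=6/7b
5) 2837.438ms=48/7b +354.68ms=6/7b
6) 3192.118ms=54/7b +354.68ms=6/7b
7) 3546.798ms=60/7b +354.68ms=6/7b
8) 3901.478ms=66/7b +354.68ms=6/7b
9) 4256.158ms=72/7b +354.68ms=6/7b
10) 4610.837ms=78/7b +354.68ms=6/7b
11) 4965.517ms=12b +248.276ms=3/5b
12) 5213.793ms=63/5b +248.276ms=3/5b
13) 5462.069ms=66/5b +248.276ms=3/5b
14) 5710.345ms=69/5b +248.276ms=3/5b
15) 5958.621ms=72/5b +248.276ms=3/5b
16) 6206.897ms=15b +1241.379ms=3b
17) 7448.276ms=18b +1241.379ms=3b
18) 8689.655ms=21b +413.793ms=1b
19) 9103.448ms=22b +413.793ms=1b
20) 9517.241ms=23b +413.793ms=1b
Σ=24b of 24 (145bpm 6/8) — PASS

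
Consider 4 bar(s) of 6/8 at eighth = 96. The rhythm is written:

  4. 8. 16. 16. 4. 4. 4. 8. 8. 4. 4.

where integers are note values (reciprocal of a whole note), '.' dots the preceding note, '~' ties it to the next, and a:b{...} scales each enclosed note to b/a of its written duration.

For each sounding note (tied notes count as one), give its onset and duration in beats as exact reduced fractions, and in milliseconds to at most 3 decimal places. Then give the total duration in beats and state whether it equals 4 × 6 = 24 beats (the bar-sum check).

1) 0.0ms=0b +1875.0ms=3b
2) 1875.0ms=3b +937.5ms=3/2b
3) 2812.5ms=9/2b +468.75ms=3/4b
4) 3281.25ms=21/4b +468.75ms=3/4b
5) 3750.0ms=6b +1875.0ms=3b
6) 5625.0ms=9b +1875.0ms=3b
7) 7500.0ms=12b +1875.0ms=3b
8) 9375.0ms=15b +937.5ms=3/2b
9) 10312.5ms=33/2b +937.5ms=3/2b
10) 11250.0ms=18b +1875.0ms=3b
11) 13125.0ms=21b +1875.0ms=3b
Σ=24b of 24 (96bpm 6/8) — PASS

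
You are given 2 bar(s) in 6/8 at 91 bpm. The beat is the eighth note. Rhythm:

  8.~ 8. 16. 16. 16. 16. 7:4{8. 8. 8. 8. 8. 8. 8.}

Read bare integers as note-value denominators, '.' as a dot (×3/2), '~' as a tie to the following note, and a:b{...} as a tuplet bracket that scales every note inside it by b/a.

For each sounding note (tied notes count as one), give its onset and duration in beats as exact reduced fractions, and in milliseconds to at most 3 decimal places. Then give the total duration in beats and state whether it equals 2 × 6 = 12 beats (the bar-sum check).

1) 0.0ms=0b +1978.022ms=3b
2) 1978.022ms=3b +494.505ms=3/4b
3) 2472.527ms=15/4b +494.505ms=3/4b
4) 2967.033ms=9/2b +494.505ms=3/4b
5) 3461.538ms=21/4b +494.505ms=3/4b
6) 3956.044ms=6b +565.149ms=6/7b
7) 4521.193ms=48/7b +565.149ms=6/7b
8) 5086.342ms=54/7b +565.149ms=6/7b
9) 5651.491ms=60/7b +565.149ms=6/7b
10) 6216.641ms=66/7b +565.149ms=6/7b
11) 6781.79ms=72/7b +565.149ms=6/7b
12) 7346.939ms=78/7b +565.149ms=6/7b
Σ=12b of 12 (91bpm 6/8) — PASS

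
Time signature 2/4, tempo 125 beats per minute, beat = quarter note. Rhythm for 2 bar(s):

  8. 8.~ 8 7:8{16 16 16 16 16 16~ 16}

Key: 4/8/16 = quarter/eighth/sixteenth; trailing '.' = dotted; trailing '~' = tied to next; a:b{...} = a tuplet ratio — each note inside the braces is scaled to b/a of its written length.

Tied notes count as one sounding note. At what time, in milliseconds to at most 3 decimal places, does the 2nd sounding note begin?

1. 0.0ms @ 0 + 360.0ms (3/4)
2. 360.0ms @ 3/4 + 600.0ms (5/4)
3. 960.0ms @ 2 + 137.143ms (2/7)
4. 1097.143ms @ 16/7 + 137.143ms (2/7)
5. 1234.286ms @ 18/7 + 137.143ms (2/7)
6. 1371.429ms @ 20/7 + 137.143ms (2/7)
7. 1508.571ms @ 22/7 + 137.143ms (2/7)
8. 1645.714ms @ 24/7 + 274.286ms (4/7)

note 2 onset = 3/4b = 360.0ms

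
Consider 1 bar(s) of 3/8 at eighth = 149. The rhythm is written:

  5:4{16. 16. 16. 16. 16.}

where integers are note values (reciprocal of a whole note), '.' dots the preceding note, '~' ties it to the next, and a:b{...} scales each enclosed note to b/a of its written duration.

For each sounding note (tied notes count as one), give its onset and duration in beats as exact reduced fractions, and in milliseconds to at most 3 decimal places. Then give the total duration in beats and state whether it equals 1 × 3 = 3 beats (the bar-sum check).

1) 0.0ms=0b +241.611ms=3/5b
2) 241.611ms=3/5b +241.611ms=3/5b
3) 483.221ms=6/5b +241.611ms=3/5b
4) 724.832ms=9/5b +241.611ms=3/5b
5) 966.443ms=12/5b +241.611ms=3/5b
Σ=3b of 3 (149bpm 3/8) — PASS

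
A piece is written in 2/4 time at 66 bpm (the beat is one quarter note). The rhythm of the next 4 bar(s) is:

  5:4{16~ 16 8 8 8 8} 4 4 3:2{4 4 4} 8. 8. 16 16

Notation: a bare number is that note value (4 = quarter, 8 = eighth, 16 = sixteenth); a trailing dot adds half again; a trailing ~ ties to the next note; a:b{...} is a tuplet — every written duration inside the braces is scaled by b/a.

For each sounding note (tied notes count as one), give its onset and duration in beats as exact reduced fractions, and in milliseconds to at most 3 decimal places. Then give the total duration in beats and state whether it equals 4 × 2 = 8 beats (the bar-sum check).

1) 0.0ms=0b +363.636ms=2/5b
2) 363.636ms=2/5b +363.636ms=2/5b
3) 727.273ms=4/5b +363.636ms=2/5b
4) 1090.909ms=6/5b +363.636ms=2/5b
5) 1454.545ms=8/5b +363.636ms=2/5b
6) 1818.182ms=2b +909.091ms=1b
7) 2727.273ms=3b +909.091ms=1b
8) 3636.364ms=4b +606.061ms=2/3b
9) 4242.424ms=14/3b +606.061ms=2/3b
10) 4848.485ms=16/3b +606.061ms=2/3b
11) 5454.545ms=6b +681.818ms=3/4b
12) 6136.364ms=27/4b +681.818ms=3/4b
13) 6818.182ms=15/2b +227.273ms=1/4b
14) 7045.455ms=31/4b +227.273ms=1/4b
Σ=8b of 8 (66bpm 2/4) — PASS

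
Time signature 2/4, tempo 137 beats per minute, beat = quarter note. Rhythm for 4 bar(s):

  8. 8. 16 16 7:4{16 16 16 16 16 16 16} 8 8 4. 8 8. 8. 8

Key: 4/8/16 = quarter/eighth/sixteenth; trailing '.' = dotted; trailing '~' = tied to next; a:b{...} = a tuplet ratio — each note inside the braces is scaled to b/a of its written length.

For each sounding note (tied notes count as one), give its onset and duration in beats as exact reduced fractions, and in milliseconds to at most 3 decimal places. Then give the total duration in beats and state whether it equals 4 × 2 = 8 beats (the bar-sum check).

1) 0.0ms=0b +328.467ms=3/4b
2) 328.467ms=3/4b +328.467ms=3/4b
3) 656.934ms=3/2b +109.489ms=1/4b
4) 766.423ms=7/4b +109.489ms=1/4b
5) 875.912ms=2b +62.565ms=1/7b
6) 938.478ms=15/7b +62.565ms=1/7b
7) 1001.043ms=16/7b +62.565ms=1/7b
8) 1063.608ms=17/7b +62.565ms=1/7b
9) 1126.173ms=18/7b +62.565ms=1/7b
10) 1188.738ms=19/7b +62.565ms=1/7b
11) 1251.303ms=20/7b +62.565ms=1/7b
12) 1313.869ms=3b +218.978ms=1/2b
13) 1532.847ms=7/2b +218.978ms=1/2b
14) 1751.825ms=4b +656.934ms=3/2b
15) 2408.759ms=11/2b +218.978ms=1/2b
16) 2627.737ms=6b +328.467ms=3/4b
17) 2956.204ms=27/4b +328.467ms=3/4b
18) 3284.672ms=15/2b +218.978ms=1/2b
Σ=8b of 8 (137bpm 2/4) — PASS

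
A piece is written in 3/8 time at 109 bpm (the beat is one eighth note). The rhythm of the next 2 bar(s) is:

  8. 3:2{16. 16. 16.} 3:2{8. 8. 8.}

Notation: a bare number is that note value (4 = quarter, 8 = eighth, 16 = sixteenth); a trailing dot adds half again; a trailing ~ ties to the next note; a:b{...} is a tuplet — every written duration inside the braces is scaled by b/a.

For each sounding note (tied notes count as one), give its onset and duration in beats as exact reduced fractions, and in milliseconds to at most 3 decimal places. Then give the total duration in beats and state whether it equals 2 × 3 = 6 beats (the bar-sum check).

1) 0.0ms=0b +825.688ms=3/2b
2) 825.688ms=3/2b +275.229ms=1/2b
3) 1100.917ms=2b +275.229ms=1/2b
4) 1376.147ms=5/2b +275.229ms=1/2b
5) 1651.376ms=3b +550.459ms=1b
6) 2201.835ms=4b +550.459ms=1b
7) 2752.294ms=5b +550.459ms=1b
Σ=6b of 6 (109bpm 3/8) — PASS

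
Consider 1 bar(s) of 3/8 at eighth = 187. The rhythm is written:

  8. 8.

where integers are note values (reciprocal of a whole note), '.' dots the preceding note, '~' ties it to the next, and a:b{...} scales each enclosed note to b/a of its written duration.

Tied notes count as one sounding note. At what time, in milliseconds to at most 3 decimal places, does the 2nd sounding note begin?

1. 0.0ms @ 0 + 481.283ms (3/2)
2. 481.283ms @ 3/2 + 481.283ms (3/2)

note 2 onset = 3/2b = 481.283ms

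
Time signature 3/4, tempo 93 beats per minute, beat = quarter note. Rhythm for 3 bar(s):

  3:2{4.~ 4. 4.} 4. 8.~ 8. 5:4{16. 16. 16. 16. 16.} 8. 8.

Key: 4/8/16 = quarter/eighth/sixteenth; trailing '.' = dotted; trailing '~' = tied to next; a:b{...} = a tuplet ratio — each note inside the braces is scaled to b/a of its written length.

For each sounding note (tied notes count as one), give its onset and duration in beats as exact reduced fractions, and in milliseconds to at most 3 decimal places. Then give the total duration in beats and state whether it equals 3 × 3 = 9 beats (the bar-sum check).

1) 0.0ms=0b +1290.323ms=2b
2) 1290.323ms=2b +645.161ms=1b
3) 1935.484ms=3b +967.742ms=3/2b
4) 2903.226ms=9/2b +967.742ms=3/2b
5) 3870.968ms=6b +193.548ms=3/10b
6) 4064.516ms=63/10b +193.548ms=3/10b
7) 4258.065ms=33/5b +193.548ms=3/10b
8) 4451.613ms=69/10b +193.548ms=3/10b
9) 4645.161ms=36/5b +193.548ms=3/10b
10) 4838.71ms=15/2b +483.871ms=3/4b
11) 5322.581ms=33/4b +483.871ms=3/4b
Σ=9b of 9 (93bpm 3/4) — PASS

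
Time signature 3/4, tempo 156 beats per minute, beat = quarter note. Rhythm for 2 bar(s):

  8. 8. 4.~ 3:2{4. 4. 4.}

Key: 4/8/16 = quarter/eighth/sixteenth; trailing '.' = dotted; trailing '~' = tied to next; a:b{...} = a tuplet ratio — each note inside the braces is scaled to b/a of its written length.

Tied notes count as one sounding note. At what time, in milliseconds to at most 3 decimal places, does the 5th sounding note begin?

1. 0.0ms @ 0 + 288.462ms (3/4)
2. 288.462ms @ 3/4 + 288.462ms (3/4)
3. 576.923ms @ 3/2 + 961.538ms (5/2)
4. 1538.462ms @ 4 + 384.615ms (1)
5. 1923.077ms @ 5 + 384.615ms (1)

note 5 onset = 5b = 1923.077ms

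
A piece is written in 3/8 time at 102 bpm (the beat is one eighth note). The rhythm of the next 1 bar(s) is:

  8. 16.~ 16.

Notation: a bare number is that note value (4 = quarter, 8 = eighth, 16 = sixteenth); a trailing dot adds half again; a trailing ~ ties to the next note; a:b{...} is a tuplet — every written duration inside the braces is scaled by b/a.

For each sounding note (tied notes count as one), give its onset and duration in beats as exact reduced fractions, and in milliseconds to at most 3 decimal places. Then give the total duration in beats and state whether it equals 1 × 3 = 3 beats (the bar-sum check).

1) 0.0ms=0b +882.353ms=3/2b
2) 882.353ms=3/2b +882.353ms=3/2b
Σ=3b of 3 (102bpm 3/8) — PASS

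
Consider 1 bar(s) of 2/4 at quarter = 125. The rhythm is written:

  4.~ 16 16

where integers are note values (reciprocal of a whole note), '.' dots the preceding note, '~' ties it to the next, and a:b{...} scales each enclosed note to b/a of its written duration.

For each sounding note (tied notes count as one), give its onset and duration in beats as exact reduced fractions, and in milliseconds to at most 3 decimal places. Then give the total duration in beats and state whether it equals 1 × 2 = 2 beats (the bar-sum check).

1) 0.0ms=0b +840.0ms=7/4b
2) 840.0ms=7/4b +120.0ms=1/4b
Σ=2b of 2 (125bpm 2/4) — PASS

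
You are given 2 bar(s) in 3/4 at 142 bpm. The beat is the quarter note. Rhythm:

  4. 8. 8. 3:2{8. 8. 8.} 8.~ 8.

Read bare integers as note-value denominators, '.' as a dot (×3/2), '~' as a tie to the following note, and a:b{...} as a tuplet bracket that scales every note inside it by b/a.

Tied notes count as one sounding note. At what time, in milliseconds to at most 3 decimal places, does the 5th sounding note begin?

note 5 onset = 7/2b = 1478.873ms

1. 0.0ms @ 0 + 633.803ms (3/2)
2. 633.803ms @ 3/2 + 316.901ms (3/4)
3. 950.704ms @ 9/4 + 316.901ms (3/4)
4. 1267.606ms @ 3 + 211.268ms (1/2)
5. 1478.873ms @ 7/2 + 211.268ms (1/2)
6. 1690.141ms @ 4 + 211.268ms (1/2)
7. 1901.408ms @ 9/2 + 633.803ms (3/2)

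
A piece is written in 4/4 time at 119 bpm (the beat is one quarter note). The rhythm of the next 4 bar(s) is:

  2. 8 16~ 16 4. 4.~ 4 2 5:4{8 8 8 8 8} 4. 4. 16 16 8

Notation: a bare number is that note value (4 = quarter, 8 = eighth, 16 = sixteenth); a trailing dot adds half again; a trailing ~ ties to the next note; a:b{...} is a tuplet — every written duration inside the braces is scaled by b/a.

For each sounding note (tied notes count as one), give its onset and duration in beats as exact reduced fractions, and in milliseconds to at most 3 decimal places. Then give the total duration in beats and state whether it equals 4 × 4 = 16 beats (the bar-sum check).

1) 0.0ms=0b +1512.605ms=3b
2) 1512.605ms=3b +252.101ms=1/2b
3) 1764.706ms=7/2b +252.101ms=1/2b
4) 2016.807ms=4b +756.303ms=3/2b
5) 2773.109ms=11/2b +1260.504ms=5/2b
6) 4033.613ms=8b +1008.403ms=2b
7) 5042.017ms=10b +201.681ms=2/5b
8) 5243.697ms=52/5b +201.681ms=2/5b
9) 5445.378ms=54/5b +201.681ms=2/5b
10) 5647.059ms=56/5b +201.681ms=2/5b
11) 5848.739ms=58/5b +201.681ms=2/5b
12) 6050.42ms=12b +756.303ms=3/2b
13) 6806.723ms=27/2b +756.303ms=3/2b
14) 7563.025ms=15b +126.05ms=1/4b
15) 7689.076ms=61/4b +126.05ms=1/4b
16) 7815.126ms=31/2b +252.101ms=1/2b
Σ=16b of 16 (119bpm 4/4) — PASS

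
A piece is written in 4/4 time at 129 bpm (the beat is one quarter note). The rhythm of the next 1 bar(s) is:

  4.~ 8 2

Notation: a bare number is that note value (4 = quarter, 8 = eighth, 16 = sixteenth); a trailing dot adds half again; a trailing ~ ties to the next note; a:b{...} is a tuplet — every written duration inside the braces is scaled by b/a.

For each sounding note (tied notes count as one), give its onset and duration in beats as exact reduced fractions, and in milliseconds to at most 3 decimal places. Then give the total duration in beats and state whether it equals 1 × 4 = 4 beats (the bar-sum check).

1) 0.0ms=0b +930.233ms=2b
2) 930.233ms=2b +930.233ms=2b
Σ=4b of 4 (129bpm 4/4) — PASS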